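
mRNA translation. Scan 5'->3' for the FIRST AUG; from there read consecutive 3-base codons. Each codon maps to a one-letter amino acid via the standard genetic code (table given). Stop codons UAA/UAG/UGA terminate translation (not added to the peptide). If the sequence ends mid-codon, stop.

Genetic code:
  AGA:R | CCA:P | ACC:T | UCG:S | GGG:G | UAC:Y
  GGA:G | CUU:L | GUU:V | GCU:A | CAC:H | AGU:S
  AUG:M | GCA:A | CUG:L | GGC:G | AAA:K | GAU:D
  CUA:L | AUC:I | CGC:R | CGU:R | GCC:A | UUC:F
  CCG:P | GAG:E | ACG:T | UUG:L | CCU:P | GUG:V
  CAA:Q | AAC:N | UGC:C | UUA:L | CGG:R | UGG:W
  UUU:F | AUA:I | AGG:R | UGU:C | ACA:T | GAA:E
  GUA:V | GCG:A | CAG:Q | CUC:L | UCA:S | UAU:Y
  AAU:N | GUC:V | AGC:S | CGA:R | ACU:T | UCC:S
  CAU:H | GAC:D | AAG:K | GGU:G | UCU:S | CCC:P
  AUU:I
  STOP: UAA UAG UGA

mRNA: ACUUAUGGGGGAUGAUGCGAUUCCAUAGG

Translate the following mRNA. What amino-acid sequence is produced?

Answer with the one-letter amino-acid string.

start AUG at pos 4
pos 4: AUG -> M; peptide=M
pos 7: GGG -> G; peptide=MG
pos 10: GAU -> D; peptide=MGD
pos 13: GAU -> D; peptide=MGDD
pos 16: GCG -> A; peptide=MGDDA
pos 19: AUU -> I; peptide=MGDDAI
pos 22: CCA -> P; peptide=MGDDAIP
pos 25: UAG -> STOP

Answer: MGDDAIP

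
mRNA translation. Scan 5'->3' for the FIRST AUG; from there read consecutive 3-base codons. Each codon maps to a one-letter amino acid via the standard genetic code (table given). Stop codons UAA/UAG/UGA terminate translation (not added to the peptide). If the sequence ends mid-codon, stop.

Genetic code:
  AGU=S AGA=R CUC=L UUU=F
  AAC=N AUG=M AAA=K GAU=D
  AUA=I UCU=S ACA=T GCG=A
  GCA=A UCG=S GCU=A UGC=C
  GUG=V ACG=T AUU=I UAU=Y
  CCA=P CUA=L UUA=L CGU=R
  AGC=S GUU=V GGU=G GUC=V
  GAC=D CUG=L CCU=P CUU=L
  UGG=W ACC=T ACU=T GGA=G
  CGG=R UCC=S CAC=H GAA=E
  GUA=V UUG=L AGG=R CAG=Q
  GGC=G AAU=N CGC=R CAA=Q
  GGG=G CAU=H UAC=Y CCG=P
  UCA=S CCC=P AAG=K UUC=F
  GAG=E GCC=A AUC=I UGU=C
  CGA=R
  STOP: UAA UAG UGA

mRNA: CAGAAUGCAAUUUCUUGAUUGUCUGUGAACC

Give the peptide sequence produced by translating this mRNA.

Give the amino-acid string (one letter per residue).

Answer: MQFLDCL

Derivation:
start AUG at pos 4
pos 4: AUG -> M; peptide=M
pos 7: CAA -> Q; peptide=MQ
pos 10: UUU -> F; peptide=MQF
pos 13: CUU -> L; peptide=MQFL
pos 16: GAU -> D; peptide=MQFLD
pos 19: UGU -> C; peptide=MQFLDC
pos 22: CUG -> L; peptide=MQFLDCL
pos 25: UGA -> STOP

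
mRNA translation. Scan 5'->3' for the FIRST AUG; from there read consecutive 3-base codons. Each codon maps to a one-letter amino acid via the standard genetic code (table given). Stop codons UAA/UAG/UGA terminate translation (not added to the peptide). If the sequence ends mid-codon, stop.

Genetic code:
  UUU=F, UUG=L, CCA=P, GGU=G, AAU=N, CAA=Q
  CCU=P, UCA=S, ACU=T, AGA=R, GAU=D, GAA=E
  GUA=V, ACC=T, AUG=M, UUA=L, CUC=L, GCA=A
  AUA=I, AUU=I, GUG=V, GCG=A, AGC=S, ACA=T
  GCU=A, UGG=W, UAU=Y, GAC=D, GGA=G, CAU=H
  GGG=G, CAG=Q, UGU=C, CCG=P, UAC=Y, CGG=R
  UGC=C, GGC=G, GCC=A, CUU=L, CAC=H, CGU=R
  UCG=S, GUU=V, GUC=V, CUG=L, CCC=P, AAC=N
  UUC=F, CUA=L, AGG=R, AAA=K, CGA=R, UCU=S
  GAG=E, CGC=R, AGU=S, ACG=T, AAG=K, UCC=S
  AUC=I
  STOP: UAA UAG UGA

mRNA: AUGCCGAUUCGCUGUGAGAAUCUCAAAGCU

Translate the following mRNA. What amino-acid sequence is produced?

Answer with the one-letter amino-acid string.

Answer: MPIRCENLKA

Derivation:
start AUG at pos 0
pos 0: AUG -> M; peptide=M
pos 3: CCG -> P; peptide=MP
pos 6: AUU -> I; peptide=MPI
pos 9: CGC -> R; peptide=MPIR
pos 12: UGU -> C; peptide=MPIRC
pos 15: GAG -> E; peptide=MPIRCE
pos 18: AAU -> N; peptide=MPIRCEN
pos 21: CUC -> L; peptide=MPIRCENL
pos 24: AAA -> K; peptide=MPIRCENLK
pos 27: GCU -> A; peptide=MPIRCENLKA
pos 30: only 0 nt remain (<3), stop (end of mRNA)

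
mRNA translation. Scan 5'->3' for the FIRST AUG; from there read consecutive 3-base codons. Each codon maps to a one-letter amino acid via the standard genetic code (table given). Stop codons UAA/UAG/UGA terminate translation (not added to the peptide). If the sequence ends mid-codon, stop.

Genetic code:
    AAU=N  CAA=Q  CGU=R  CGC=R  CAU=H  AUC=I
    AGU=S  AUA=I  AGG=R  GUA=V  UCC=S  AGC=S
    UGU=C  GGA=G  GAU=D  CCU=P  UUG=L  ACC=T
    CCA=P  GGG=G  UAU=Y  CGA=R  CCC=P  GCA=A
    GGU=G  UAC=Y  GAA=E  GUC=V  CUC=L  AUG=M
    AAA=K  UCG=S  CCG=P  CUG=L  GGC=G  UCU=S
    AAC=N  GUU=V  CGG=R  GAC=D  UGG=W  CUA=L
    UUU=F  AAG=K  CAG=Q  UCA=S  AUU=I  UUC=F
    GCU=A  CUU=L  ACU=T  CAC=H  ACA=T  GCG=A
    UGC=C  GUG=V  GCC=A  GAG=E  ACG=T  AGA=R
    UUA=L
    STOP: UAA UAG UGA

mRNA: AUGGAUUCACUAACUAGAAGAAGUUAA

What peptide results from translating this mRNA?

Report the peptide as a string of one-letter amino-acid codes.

start AUG at pos 0
pos 0: AUG -> M; peptide=M
pos 3: GAU -> D; peptide=MD
pos 6: UCA -> S; peptide=MDS
pos 9: CUA -> L; peptide=MDSL
pos 12: ACU -> T; peptide=MDSLT
pos 15: AGA -> R; peptide=MDSLTR
pos 18: AGA -> R; peptide=MDSLTRR
pos 21: AGU -> S; peptide=MDSLTRRS
pos 24: UAA -> STOP

Answer: MDSLTRRS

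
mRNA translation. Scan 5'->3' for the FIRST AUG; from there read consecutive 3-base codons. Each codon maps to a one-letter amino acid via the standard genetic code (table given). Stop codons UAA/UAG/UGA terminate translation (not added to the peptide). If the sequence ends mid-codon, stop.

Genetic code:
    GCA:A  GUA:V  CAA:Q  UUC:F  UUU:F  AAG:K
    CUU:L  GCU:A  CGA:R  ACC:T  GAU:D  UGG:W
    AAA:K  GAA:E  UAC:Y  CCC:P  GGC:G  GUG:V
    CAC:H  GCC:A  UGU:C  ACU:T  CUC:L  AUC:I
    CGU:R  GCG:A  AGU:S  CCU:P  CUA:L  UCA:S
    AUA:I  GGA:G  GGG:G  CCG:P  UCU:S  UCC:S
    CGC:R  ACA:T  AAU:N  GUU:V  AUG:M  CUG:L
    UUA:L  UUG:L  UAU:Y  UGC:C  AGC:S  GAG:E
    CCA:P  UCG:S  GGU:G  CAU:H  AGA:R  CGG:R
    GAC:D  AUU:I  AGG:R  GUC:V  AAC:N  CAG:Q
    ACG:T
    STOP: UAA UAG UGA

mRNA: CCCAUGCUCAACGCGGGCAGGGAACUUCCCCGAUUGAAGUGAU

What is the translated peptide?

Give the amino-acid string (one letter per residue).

Answer: MLNAGRELPRLK

Derivation:
start AUG at pos 3
pos 3: AUG -> M; peptide=M
pos 6: CUC -> L; peptide=ML
pos 9: AAC -> N; peptide=MLN
pos 12: GCG -> A; peptide=MLNA
pos 15: GGC -> G; peptide=MLNAG
pos 18: AGG -> R; peptide=MLNAGR
pos 21: GAA -> E; peptide=MLNAGRE
pos 24: CUU -> L; peptide=MLNAGREL
pos 27: CCC -> P; peptide=MLNAGRELP
pos 30: CGA -> R; peptide=MLNAGRELPR
pos 33: UUG -> L; peptide=MLNAGRELPRL
pos 36: AAG -> K; peptide=MLNAGRELPRLK
pos 39: UGA -> STOP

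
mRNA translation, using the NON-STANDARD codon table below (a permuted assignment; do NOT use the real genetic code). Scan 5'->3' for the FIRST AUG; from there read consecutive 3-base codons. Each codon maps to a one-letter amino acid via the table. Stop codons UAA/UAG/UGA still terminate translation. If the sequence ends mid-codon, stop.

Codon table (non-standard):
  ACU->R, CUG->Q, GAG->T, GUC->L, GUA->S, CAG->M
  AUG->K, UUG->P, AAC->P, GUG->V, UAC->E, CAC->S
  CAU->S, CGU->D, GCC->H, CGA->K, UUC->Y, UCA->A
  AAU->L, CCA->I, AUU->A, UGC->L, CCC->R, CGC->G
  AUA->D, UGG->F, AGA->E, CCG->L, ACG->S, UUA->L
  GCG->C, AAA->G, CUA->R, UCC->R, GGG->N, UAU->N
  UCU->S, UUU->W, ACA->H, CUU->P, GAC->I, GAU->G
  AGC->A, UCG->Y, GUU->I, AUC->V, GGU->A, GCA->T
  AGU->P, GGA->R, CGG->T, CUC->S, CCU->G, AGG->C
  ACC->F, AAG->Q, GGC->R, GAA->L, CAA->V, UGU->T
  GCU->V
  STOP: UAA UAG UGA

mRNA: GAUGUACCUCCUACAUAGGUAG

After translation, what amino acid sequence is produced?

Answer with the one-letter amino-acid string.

Answer: KESRSC

Derivation:
start AUG at pos 1
pos 1: AUG -> K; peptide=K
pos 4: UAC -> E; peptide=KE
pos 7: CUC -> S; peptide=KES
pos 10: CUA -> R; peptide=KESR
pos 13: CAU -> S; peptide=KESRS
pos 16: AGG -> C; peptide=KESRSC
pos 19: UAG -> STOP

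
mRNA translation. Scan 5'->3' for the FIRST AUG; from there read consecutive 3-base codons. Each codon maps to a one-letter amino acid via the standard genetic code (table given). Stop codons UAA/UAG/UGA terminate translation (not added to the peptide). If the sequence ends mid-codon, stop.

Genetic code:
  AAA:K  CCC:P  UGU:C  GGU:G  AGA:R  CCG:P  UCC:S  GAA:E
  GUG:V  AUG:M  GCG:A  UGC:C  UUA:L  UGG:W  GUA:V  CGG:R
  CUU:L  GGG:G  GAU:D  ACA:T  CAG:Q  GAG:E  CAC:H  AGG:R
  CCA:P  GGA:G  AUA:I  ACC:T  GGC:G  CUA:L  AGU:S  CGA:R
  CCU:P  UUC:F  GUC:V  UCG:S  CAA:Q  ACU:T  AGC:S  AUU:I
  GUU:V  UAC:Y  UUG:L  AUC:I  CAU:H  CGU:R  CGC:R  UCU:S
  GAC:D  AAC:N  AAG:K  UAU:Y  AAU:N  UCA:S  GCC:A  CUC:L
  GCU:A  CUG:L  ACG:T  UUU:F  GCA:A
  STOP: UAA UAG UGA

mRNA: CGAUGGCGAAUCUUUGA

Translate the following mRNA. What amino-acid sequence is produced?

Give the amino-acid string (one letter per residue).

Answer: MANL

Derivation:
start AUG at pos 2
pos 2: AUG -> M; peptide=M
pos 5: GCG -> A; peptide=MA
pos 8: AAU -> N; peptide=MAN
pos 11: CUU -> L; peptide=MANL
pos 14: UGA -> STOP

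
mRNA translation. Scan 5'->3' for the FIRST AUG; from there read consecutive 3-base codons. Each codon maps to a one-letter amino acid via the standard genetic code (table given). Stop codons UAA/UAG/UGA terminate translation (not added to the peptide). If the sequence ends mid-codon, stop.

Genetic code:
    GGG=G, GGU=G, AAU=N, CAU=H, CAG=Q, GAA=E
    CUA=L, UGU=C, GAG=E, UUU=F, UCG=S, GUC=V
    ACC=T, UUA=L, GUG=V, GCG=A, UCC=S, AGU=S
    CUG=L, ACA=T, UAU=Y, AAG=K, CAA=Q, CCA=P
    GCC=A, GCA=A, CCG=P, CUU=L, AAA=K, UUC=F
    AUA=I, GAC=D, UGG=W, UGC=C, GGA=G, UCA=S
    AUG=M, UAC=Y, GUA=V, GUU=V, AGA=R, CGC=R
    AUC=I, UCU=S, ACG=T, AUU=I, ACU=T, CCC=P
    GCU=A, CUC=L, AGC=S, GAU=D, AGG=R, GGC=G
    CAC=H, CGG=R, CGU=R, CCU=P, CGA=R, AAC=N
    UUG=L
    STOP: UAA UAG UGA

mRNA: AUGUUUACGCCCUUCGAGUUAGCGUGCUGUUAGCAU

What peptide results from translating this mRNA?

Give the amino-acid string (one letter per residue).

start AUG at pos 0
pos 0: AUG -> M; peptide=M
pos 3: UUU -> F; peptide=MF
pos 6: ACG -> T; peptide=MFT
pos 9: CCC -> P; peptide=MFTP
pos 12: UUC -> F; peptide=MFTPF
pos 15: GAG -> E; peptide=MFTPFE
pos 18: UUA -> L; peptide=MFTPFEL
pos 21: GCG -> A; peptide=MFTPFELA
pos 24: UGC -> C; peptide=MFTPFELAC
pos 27: UGU -> C; peptide=MFTPFELACC
pos 30: UAG -> STOP

Answer: MFTPFELACC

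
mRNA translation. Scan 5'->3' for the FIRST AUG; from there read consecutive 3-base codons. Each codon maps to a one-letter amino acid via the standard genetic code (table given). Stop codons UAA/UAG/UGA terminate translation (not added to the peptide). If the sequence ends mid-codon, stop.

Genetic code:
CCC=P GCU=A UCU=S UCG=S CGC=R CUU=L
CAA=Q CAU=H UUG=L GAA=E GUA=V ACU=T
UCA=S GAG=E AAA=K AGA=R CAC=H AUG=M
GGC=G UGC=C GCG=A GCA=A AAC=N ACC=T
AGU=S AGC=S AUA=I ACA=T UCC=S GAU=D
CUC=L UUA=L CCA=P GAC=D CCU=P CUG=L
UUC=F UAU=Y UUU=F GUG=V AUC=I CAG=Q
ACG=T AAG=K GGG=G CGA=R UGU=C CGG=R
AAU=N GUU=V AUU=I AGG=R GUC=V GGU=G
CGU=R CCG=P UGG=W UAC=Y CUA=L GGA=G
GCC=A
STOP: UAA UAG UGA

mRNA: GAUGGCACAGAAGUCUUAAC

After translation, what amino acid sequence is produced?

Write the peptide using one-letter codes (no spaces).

start AUG at pos 1
pos 1: AUG -> M; peptide=M
pos 4: GCA -> A; peptide=MA
pos 7: CAG -> Q; peptide=MAQ
pos 10: AAG -> K; peptide=MAQK
pos 13: UCU -> S; peptide=MAQKS
pos 16: UAA -> STOP

Answer: MAQKS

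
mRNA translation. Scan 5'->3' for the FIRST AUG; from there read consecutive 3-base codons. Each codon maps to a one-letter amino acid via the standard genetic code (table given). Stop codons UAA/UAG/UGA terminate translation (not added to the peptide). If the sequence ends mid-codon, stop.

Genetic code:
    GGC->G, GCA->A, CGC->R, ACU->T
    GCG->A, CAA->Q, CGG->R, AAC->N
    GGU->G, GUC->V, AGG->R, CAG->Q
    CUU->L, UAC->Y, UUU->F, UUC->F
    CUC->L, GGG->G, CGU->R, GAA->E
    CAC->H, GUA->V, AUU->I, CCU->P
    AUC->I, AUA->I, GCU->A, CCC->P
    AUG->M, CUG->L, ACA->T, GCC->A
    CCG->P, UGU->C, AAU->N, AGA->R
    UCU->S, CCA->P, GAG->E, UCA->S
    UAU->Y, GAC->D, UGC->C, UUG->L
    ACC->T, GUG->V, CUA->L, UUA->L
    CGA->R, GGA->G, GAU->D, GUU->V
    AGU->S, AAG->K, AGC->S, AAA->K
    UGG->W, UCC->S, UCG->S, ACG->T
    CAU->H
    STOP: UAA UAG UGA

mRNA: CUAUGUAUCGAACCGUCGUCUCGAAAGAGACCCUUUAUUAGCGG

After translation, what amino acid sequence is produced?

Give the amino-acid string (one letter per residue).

Answer: MYRTVVSKETLY

Derivation:
start AUG at pos 2
pos 2: AUG -> M; peptide=M
pos 5: UAU -> Y; peptide=MY
pos 8: CGA -> R; peptide=MYR
pos 11: ACC -> T; peptide=MYRT
pos 14: GUC -> V; peptide=MYRTV
pos 17: GUC -> V; peptide=MYRTVV
pos 20: UCG -> S; peptide=MYRTVVS
pos 23: AAA -> K; peptide=MYRTVVSK
pos 26: GAG -> E; peptide=MYRTVVSKE
pos 29: ACC -> T; peptide=MYRTVVSKET
pos 32: CUU -> L; peptide=MYRTVVSKETL
pos 35: UAU -> Y; peptide=MYRTVVSKETLY
pos 38: UAG -> STOP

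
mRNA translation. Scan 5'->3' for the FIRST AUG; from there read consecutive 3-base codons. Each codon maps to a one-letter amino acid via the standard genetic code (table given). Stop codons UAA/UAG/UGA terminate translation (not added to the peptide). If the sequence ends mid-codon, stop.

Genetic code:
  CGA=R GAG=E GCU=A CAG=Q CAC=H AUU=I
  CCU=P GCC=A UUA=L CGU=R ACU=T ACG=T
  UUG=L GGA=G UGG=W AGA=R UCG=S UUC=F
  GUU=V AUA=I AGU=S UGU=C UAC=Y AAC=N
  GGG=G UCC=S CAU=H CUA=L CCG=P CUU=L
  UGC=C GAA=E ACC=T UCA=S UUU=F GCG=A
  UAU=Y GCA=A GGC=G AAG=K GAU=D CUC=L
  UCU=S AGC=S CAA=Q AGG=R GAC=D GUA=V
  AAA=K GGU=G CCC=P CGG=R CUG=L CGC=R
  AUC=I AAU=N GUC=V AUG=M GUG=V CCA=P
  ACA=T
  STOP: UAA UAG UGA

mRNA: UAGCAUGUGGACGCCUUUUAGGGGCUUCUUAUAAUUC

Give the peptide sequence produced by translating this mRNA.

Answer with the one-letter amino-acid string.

start AUG at pos 4
pos 4: AUG -> M; peptide=M
pos 7: UGG -> W; peptide=MW
pos 10: ACG -> T; peptide=MWT
pos 13: CCU -> P; peptide=MWTP
pos 16: UUU -> F; peptide=MWTPF
pos 19: AGG -> R; peptide=MWTPFR
pos 22: GGC -> G; peptide=MWTPFRG
pos 25: UUC -> F; peptide=MWTPFRGF
pos 28: UUA -> L; peptide=MWTPFRGFL
pos 31: UAA -> STOP

Answer: MWTPFRGFL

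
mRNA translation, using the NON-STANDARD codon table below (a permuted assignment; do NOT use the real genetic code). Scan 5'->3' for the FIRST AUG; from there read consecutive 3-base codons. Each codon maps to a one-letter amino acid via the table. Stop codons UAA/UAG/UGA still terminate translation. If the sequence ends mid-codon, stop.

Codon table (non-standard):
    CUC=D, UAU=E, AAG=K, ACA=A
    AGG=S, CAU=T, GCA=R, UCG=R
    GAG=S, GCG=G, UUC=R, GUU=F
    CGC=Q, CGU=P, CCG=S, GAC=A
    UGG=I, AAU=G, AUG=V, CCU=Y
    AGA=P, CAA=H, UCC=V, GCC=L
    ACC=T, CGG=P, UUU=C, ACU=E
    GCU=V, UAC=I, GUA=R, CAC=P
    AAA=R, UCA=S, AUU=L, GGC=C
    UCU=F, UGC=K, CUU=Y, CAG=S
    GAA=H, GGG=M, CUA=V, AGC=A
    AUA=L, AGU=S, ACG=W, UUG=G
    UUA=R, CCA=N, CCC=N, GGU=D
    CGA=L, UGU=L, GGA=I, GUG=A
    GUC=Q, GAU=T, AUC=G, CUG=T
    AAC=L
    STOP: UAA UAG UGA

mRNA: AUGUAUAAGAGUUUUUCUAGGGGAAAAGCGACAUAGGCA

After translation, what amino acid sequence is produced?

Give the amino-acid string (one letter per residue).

Answer: VEKSCFSIRGA

Derivation:
start AUG at pos 0
pos 0: AUG -> V; peptide=V
pos 3: UAU -> E; peptide=VE
pos 6: AAG -> K; peptide=VEK
pos 9: AGU -> S; peptide=VEKS
pos 12: UUU -> C; peptide=VEKSC
pos 15: UCU -> F; peptide=VEKSCF
pos 18: AGG -> S; peptide=VEKSCFS
pos 21: GGA -> I; peptide=VEKSCFSI
pos 24: AAA -> R; peptide=VEKSCFSIR
pos 27: GCG -> G; peptide=VEKSCFSIRG
pos 30: ACA -> A; peptide=VEKSCFSIRGA
pos 33: UAG -> STOP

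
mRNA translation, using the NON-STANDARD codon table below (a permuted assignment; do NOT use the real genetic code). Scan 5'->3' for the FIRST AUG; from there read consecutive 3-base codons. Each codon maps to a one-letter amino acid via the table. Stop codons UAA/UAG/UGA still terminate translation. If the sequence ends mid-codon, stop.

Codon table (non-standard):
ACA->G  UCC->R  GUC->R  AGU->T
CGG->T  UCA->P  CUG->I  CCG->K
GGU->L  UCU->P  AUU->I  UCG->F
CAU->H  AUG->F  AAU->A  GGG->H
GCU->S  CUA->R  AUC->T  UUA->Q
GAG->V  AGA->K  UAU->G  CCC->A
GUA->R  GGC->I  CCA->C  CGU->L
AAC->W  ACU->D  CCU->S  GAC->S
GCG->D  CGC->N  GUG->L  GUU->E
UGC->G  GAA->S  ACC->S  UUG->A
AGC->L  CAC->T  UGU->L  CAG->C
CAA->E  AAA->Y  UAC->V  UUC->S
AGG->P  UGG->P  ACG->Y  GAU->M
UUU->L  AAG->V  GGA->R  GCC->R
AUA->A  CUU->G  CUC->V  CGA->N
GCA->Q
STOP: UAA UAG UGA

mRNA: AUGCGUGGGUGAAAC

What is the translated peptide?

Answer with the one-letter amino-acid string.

start AUG at pos 0
pos 0: AUG -> F; peptide=F
pos 3: CGU -> L; peptide=FL
pos 6: GGG -> H; peptide=FLH
pos 9: UGA -> STOP

Answer: FLH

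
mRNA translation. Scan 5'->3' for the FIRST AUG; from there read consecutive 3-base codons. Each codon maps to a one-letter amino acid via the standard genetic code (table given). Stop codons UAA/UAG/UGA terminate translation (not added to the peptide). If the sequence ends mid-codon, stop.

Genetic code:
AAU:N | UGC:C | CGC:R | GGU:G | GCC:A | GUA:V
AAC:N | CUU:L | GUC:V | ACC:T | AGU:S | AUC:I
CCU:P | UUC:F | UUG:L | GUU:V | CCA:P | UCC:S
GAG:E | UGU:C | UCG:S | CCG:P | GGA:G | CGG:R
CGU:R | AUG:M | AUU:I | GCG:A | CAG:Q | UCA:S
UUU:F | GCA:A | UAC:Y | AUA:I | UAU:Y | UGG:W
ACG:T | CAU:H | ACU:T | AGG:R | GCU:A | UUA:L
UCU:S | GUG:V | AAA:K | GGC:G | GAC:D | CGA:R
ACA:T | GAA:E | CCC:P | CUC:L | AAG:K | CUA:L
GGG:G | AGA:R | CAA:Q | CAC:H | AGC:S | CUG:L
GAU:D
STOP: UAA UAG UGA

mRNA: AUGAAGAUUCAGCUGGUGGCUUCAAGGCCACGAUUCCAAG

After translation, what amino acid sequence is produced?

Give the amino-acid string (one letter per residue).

Answer: MKIQLVASRPRFQ

Derivation:
start AUG at pos 0
pos 0: AUG -> M; peptide=M
pos 3: AAG -> K; peptide=MK
pos 6: AUU -> I; peptide=MKI
pos 9: CAG -> Q; peptide=MKIQ
pos 12: CUG -> L; peptide=MKIQL
pos 15: GUG -> V; peptide=MKIQLV
pos 18: GCU -> A; peptide=MKIQLVA
pos 21: UCA -> S; peptide=MKIQLVAS
pos 24: AGG -> R; peptide=MKIQLVASR
pos 27: CCA -> P; peptide=MKIQLVASRP
pos 30: CGA -> R; peptide=MKIQLVASRPR
pos 33: UUC -> F; peptide=MKIQLVASRPRF
pos 36: CAA -> Q; peptide=MKIQLVASRPRFQ
pos 39: only 1 nt remain (<3), stop (end of mRNA)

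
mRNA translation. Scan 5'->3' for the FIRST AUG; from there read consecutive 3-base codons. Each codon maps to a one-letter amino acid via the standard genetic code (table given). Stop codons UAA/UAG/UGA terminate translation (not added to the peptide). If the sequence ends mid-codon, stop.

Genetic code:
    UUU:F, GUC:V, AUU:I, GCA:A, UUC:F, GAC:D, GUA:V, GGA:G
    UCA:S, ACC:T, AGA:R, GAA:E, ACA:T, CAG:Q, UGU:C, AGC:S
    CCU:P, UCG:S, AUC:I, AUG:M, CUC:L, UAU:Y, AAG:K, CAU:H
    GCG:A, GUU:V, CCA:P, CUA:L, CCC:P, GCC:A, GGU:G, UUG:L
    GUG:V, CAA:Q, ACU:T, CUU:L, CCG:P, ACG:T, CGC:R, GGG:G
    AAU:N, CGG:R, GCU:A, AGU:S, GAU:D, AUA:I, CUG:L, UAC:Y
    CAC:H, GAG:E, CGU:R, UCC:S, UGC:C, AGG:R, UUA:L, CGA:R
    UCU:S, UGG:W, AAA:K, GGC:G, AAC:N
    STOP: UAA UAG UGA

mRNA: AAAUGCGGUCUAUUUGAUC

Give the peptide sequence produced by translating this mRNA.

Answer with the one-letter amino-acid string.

start AUG at pos 2
pos 2: AUG -> M; peptide=M
pos 5: CGG -> R; peptide=MR
pos 8: UCU -> S; peptide=MRS
pos 11: AUU -> I; peptide=MRSI
pos 14: UGA -> STOP

Answer: MRSI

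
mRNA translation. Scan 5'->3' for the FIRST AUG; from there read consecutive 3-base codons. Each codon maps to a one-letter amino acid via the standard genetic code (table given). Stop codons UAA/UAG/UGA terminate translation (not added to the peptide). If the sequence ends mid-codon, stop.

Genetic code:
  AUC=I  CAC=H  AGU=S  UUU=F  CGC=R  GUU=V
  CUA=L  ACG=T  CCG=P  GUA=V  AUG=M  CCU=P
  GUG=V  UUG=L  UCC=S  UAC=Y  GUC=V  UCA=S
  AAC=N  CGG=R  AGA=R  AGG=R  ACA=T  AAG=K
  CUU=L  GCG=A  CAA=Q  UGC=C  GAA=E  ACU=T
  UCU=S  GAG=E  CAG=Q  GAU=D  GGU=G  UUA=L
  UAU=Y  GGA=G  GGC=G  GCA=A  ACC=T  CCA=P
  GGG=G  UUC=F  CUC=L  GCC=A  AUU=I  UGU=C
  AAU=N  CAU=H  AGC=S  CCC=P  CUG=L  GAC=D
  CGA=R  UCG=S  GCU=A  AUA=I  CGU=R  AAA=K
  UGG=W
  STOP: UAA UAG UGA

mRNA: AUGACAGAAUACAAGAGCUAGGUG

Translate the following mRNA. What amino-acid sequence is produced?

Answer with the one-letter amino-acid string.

Answer: MTEYKS

Derivation:
start AUG at pos 0
pos 0: AUG -> M; peptide=M
pos 3: ACA -> T; peptide=MT
pos 6: GAA -> E; peptide=MTE
pos 9: UAC -> Y; peptide=MTEY
pos 12: AAG -> K; peptide=MTEYK
pos 15: AGC -> S; peptide=MTEYKS
pos 18: UAG -> STOP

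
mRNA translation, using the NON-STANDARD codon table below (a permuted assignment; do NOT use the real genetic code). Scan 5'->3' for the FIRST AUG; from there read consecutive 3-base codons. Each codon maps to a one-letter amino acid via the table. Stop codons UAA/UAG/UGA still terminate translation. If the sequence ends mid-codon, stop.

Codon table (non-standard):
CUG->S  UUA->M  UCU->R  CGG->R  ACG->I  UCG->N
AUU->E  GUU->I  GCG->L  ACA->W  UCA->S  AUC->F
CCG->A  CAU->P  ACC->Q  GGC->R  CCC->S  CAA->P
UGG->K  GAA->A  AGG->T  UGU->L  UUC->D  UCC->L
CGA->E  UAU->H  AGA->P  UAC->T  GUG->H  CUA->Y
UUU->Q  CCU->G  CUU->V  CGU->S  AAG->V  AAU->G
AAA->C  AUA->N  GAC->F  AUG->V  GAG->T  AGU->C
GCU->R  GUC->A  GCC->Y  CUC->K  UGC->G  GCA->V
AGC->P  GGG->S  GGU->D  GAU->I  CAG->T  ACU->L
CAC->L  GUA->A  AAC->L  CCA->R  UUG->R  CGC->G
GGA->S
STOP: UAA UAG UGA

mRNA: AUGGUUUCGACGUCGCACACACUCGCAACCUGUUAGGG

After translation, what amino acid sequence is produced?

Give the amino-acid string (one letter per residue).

Answer: VININLWKVQL

Derivation:
start AUG at pos 0
pos 0: AUG -> V; peptide=V
pos 3: GUU -> I; peptide=VI
pos 6: UCG -> N; peptide=VIN
pos 9: ACG -> I; peptide=VINI
pos 12: UCG -> N; peptide=VININ
pos 15: CAC -> L; peptide=VININL
pos 18: ACA -> W; peptide=VININLW
pos 21: CUC -> K; peptide=VININLWK
pos 24: GCA -> V; peptide=VININLWKV
pos 27: ACC -> Q; peptide=VININLWKVQ
pos 30: UGU -> L; peptide=VININLWKVQL
pos 33: UAG -> STOP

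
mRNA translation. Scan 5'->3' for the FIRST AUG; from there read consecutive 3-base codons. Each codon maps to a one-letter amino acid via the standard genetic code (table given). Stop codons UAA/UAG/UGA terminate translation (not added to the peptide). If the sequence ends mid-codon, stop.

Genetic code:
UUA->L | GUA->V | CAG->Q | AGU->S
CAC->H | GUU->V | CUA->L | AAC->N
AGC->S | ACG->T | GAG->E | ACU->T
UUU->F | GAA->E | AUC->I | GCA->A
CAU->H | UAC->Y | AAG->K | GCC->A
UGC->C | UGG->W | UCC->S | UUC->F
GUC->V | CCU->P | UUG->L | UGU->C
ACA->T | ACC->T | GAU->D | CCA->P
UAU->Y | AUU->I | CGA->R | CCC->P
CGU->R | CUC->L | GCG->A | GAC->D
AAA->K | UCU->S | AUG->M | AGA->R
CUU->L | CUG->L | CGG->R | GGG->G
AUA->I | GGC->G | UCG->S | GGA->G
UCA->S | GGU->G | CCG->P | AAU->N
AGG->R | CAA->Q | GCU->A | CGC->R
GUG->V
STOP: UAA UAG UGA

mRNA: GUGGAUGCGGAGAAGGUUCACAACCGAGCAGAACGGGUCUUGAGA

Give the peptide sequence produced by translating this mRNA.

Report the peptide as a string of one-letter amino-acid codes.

start AUG at pos 4
pos 4: AUG -> M; peptide=M
pos 7: CGG -> R; peptide=MR
pos 10: AGA -> R; peptide=MRR
pos 13: AGG -> R; peptide=MRRR
pos 16: UUC -> F; peptide=MRRRF
pos 19: ACA -> T; peptide=MRRRFT
pos 22: ACC -> T; peptide=MRRRFTT
pos 25: GAG -> E; peptide=MRRRFTTE
pos 28: CAG -> Q; peptide=MRRRFTTEQ
pos 31: AAC -> N; peptide=MRRRFTTEQN
pos 34: GGG -> G; peptide=MRRRFTTEQNG
pos 37: UCU -> S; peptide=MRRRFTTEQNGS
pos 40: UGA -> STOP

Answer: MRRRFTTEQNGS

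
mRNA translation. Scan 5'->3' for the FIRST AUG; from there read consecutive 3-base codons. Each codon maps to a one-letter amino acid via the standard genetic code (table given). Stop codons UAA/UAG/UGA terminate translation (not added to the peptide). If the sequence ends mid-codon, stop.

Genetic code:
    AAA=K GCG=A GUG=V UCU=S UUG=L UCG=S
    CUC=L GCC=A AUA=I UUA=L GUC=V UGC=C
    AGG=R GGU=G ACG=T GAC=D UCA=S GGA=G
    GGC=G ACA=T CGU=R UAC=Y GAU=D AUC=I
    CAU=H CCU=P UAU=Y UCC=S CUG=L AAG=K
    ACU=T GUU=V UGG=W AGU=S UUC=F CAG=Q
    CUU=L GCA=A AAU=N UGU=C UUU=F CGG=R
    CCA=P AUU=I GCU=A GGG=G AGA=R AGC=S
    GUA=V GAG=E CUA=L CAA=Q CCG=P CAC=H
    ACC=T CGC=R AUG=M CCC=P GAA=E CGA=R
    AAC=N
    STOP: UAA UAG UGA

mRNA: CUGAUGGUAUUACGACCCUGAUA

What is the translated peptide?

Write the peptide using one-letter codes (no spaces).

Answer: MVLRP

Derivation:
start AUG at pos 3
pos 3: AUG -> M; peptide=M
pos 6: GUA -> V; peptide=MV
pos 9: UUA -> L; peptide=MVL
pos 12: CGA -> R; peptide=MVLR
pos 15: CCC -> P; peptide=MVLRP
pos 18: UGA -> STOP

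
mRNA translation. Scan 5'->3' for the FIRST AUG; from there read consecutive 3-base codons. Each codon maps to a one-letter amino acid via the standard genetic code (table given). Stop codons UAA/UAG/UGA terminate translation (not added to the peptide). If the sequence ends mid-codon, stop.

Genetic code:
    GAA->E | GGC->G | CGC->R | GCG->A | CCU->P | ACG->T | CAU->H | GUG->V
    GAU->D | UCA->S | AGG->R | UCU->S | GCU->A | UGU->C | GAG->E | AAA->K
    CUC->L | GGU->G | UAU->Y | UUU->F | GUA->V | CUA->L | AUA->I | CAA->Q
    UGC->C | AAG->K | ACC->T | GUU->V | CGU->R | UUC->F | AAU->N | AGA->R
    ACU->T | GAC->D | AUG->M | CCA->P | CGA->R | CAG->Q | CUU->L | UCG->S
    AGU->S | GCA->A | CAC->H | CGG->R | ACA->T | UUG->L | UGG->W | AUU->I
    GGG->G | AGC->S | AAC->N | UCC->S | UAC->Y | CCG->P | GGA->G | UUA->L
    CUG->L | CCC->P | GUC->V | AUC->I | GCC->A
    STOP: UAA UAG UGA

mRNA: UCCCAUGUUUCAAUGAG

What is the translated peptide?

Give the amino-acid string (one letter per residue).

Answer: MFQ

Derivation:
start AUG at pos 4
pos 4: AUG -> M; peptide=M
pos 7: UUU -> F; peptide=MF
pos 10: CAA -> Q; peptide=MFQ
pos 13: UGA -> STOP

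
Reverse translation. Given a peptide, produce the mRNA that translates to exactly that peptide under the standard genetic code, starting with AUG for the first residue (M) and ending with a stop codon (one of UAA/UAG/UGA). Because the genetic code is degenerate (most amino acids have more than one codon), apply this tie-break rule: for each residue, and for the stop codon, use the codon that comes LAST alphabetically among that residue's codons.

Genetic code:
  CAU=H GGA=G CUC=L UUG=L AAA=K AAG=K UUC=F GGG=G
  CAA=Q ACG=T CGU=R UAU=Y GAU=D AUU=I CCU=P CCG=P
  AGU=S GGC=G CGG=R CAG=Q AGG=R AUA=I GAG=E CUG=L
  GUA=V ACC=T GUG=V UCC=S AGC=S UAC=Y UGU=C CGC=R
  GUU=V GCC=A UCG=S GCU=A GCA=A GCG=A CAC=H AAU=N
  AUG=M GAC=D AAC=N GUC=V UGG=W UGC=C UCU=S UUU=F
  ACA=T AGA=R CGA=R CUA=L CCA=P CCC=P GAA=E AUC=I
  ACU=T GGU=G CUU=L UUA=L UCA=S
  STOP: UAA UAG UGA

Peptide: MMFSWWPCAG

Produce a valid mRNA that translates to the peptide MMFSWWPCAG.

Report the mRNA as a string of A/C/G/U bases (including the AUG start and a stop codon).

Answer: mRNA: AUGAUGUUUUCUUGGUGGCCUUGUGCUGGUUGA

Derivation:
residue 1: M -> AUG (start codon)
residue 2: M -> AUG (only codon)
residue 3: F codons sorted = UUC,UUU -> pick last = UUU
residue 4: S codons sorted = AGC,AGU,UCA,UCC,UCG,UCU -> pick last = UCU
residue 5: W -> UGG (only codon)
residue 6: W -> UGG (only codon)
residue 7: P codons sorted = CCA,CCC,CCG,CCU -> pick last = CCU
residue 8: C codons sorted = UGC,UGU -> pick last = UGU
residue 9: A codons sorted = GCA,GCC,GCG,GCU -> pick last = GCU
residue 10: G codons sorted = GGA,GGC,GGG,GGU -> pick last = GGU
terminator: stop codons sorted = UAA,UAG,UGA -> pick last = UGA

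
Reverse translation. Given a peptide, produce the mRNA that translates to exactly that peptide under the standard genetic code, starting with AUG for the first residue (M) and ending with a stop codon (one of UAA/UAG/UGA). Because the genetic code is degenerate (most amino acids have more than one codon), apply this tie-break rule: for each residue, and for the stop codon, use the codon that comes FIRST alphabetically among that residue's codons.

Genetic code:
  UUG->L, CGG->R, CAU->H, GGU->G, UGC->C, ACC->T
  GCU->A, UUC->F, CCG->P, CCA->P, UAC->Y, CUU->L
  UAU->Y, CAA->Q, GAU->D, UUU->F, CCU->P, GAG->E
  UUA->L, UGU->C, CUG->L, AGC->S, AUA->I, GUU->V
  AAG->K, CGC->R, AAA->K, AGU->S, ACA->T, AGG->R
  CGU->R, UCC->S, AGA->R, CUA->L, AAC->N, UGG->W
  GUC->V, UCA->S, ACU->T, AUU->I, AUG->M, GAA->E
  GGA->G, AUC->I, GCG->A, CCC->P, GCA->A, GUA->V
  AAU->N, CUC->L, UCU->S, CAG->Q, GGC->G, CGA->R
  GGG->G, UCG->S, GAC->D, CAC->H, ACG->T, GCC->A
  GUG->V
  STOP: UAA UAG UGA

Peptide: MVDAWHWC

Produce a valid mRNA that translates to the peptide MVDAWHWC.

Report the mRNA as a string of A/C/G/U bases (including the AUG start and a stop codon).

Answer: mRNA: AUGGUAGACGCAUGGCACUGGUGCUAA

Derivation:
residue 1: M -> AUG (start codon)
residue 2: V codons sorted = GUA,GUC,GUG,GUU -> pick first = GUA
residue 3: D codons sorted = GAC,GAU -> pick first = GAC
residue 4: A codons sorted = GCA,GCC,GCG,GCU -> pick first = GCA
residue 5: W -> UGG (only codon)
residue 6: H codons sorted = CAC,CAU -> pick first = CAC
residue 7: W -> UGG (only codon)
residue 8: C codons sorted = UGC,UGU -> pick first = UGC
terminator: stop codons sorted = UAA,UAG,UGA -> pick first = UAA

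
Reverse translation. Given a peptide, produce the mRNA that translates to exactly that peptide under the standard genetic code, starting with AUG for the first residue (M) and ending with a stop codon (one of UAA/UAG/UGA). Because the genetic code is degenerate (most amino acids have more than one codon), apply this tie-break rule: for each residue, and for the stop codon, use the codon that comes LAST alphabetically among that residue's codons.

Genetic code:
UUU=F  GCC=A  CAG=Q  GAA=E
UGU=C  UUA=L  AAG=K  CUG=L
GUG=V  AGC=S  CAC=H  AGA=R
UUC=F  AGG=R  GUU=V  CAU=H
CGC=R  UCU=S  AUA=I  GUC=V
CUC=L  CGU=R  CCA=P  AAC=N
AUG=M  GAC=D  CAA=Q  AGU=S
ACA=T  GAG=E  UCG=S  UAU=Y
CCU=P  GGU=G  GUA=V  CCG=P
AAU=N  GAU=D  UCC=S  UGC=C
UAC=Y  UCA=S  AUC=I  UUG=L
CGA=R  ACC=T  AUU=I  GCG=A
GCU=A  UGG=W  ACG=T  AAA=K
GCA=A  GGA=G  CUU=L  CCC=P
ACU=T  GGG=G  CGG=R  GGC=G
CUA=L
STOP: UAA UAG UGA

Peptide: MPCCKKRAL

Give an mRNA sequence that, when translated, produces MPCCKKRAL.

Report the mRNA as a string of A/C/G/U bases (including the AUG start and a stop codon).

residue 1: M -> AUG (start codon)
residue 2: P codons sorted = CCA,CCC,CCG,CCU -> pick last = CCU
residue 3: C codons sorted = UGC,UGU -> pick last = UGU
residue 4: C codons sorted = UGC,UGU -> pick last = UGU
residue 5: K codons sorted = AAA,AAG -> pick last = AAG
residue 6: K codons sorted = AAA,AAG -> pick last = AAG
residue 7: R codons sorted = AGA,AGG,CGA,CGC,CGG,CGU -> pick last = CGU
residue 8: A codons sorted = GCA,GCC,GCG,GCU -> pick last = GCU
residue 9: L codons sorted = CUA,CUC,CUG,CUU,UUA,UUG -> pick last = UUG
terminator: stop codons sorted = UAA,UAG,UGA -> pick last = UGA

Answer: mRNA: AUGCCUUGUUGUAAGAAGCGUGCUUUGUGA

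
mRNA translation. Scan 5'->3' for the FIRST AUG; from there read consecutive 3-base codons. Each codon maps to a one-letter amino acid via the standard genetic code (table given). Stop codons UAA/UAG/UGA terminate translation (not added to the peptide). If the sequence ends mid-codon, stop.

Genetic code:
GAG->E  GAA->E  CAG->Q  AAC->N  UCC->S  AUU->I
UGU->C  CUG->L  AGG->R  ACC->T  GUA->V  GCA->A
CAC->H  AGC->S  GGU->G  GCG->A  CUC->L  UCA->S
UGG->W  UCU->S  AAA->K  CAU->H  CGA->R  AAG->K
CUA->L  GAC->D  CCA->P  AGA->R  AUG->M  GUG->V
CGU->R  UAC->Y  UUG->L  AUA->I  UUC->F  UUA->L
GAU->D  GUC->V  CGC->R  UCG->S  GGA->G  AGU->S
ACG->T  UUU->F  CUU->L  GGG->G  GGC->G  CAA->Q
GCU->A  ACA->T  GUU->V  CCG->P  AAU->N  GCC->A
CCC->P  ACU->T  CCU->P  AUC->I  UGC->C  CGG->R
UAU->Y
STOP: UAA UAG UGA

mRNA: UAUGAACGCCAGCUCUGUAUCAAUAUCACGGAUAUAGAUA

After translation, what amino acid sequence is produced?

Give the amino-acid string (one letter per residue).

start AUG at pos 1
pos 1: AUG -> M; peptide=M
pos 4: AAC -> N; peptide=MN
pos 7: GCC -> A; peptide=MNA
pos 10: AGC -> S; peptide=MNAS
pos 13: UCU -> S; peptide=MNASS
pos 16: GUA -> V; peptide=MNASSV
pos 19: UCA -> S; peptide=MNASSVS
pos 22: AUA -> I; peptide=MNASSVSI
pos 25: UCA -> S; peptide=MNASSVSIS
pos 28: CGG -> R; peptide=MNASSVSISR
pos 31: AUA -> I; peptide=MNASSVSISRI
pos 34: UAG -> STOP

Answer: MNASSVSISRI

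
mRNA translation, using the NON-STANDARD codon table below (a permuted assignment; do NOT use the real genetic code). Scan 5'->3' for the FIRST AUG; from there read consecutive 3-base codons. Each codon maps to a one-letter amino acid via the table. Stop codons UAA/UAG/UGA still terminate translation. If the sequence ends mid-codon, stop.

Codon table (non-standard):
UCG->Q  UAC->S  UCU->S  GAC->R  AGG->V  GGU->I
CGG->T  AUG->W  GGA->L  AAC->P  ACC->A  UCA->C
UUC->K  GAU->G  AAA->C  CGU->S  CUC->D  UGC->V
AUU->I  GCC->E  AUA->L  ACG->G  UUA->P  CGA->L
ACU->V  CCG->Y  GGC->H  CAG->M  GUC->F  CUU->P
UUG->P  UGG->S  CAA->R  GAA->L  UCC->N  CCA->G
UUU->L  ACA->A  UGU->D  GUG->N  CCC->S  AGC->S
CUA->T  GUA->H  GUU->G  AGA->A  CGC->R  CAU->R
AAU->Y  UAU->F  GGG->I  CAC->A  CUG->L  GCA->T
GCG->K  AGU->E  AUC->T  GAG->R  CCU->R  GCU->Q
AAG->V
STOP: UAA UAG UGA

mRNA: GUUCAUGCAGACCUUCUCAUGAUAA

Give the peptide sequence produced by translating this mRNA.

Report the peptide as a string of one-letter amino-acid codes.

start AUG at pos 4
pos 4: AUG -> W; peptide=W
pos 7: CAG -> M; peptide=WM
pos 10: ACC -> A; peptide=WMA
pos 13: UUC -> K; peptide=WMAK
pos 16: UCA -> C; peptide=WMAKC
pos 19: UGA -> STOP

Answer: WMAKC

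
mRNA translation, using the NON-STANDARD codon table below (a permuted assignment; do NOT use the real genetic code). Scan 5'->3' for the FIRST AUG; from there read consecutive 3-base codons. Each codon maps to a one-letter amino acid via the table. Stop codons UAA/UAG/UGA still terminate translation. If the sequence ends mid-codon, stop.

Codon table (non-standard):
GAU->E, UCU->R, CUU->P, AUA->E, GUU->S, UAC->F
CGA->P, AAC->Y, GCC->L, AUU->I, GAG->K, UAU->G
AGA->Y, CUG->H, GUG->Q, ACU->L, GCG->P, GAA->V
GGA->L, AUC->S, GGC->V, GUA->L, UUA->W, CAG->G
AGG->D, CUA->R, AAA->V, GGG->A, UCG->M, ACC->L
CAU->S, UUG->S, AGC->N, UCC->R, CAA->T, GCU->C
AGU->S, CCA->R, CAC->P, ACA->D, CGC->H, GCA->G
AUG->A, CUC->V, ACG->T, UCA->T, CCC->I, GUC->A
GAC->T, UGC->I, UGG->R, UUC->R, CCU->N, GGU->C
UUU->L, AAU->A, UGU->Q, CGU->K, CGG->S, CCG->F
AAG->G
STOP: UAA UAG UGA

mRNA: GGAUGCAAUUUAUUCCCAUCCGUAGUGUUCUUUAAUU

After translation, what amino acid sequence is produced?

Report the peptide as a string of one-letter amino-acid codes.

start AUG at pos 2
pos 2: AUG -> A; peptide=A
pos 5: CAA -> T; peptide=AT
pos 8: UUU -> L; peptide=ATL
pos 11: AUU -> I; peptide=ATLI
pos 14: CCC -> I; peptide=ATLII
pos 17: AUC -> S; peptide=ATLIIS
pos 20: CGU -> K; peptide=ATLIISK
pos 23: AGU -> S; peptide=ATLIISKS
pos 26: GUU -> S; peptide=ATLIISKSS
pos 29: CUU -> P; peptide=ATLIISKSSP
pos 32: UAA -> STOP

Answer: ATLIISKSSP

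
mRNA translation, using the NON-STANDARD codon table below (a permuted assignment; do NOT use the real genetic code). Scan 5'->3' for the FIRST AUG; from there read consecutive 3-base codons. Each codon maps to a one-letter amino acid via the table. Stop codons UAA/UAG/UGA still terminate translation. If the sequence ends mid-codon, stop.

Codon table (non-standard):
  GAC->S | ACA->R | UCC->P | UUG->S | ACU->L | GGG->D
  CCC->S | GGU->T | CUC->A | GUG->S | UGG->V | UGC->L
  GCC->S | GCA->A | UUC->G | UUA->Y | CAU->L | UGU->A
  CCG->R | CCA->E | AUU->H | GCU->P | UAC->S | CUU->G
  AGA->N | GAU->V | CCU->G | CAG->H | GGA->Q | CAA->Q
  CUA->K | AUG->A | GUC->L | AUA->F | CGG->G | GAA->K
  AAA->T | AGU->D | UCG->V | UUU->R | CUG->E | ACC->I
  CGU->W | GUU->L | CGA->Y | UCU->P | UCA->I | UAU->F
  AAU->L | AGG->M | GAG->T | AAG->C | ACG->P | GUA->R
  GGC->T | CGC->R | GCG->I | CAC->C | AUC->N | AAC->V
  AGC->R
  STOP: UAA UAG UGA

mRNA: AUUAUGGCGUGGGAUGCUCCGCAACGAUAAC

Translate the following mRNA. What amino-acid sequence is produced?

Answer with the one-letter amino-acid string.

start AUG at pos 3
pos 3: AUG -> A; peptide=A
pos 6: GCG -> I; peptide=AI
pos 9: UGG -> V; peptide=AIV
pos 12: GAU -> V; peptide=AIVV
pos 15: GCU -> P; peptide=AIVVP
pos 18: CCG -> R; peptide=AIVVPR
pos 21: CAA -> Q; peptide=AIVVPRQ
pos 24: CGA -> Y; peptide=AIVVPRQY
pos 27: UAA -> STOP

Answer: AIVVPRQY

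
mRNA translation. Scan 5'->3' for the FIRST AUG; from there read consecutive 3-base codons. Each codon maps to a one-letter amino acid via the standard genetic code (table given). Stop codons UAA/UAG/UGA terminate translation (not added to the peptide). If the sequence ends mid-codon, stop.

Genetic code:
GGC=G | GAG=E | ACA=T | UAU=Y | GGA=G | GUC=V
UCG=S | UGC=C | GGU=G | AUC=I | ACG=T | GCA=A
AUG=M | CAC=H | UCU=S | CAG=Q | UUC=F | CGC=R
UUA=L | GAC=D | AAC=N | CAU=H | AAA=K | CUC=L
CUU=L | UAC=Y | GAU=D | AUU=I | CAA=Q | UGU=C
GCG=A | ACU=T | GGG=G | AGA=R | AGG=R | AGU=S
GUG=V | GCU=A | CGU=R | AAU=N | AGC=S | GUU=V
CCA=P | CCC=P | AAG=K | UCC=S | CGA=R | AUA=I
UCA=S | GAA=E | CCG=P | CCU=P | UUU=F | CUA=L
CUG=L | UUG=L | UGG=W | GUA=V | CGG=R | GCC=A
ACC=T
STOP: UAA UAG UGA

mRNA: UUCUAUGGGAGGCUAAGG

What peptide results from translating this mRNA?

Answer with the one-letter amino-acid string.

start AUG at pos 4
pos 4: AUG -> M; peptide=M
pos 7: GGA -> G; peptide=MG
pos 10: GGC -> G; peptide=MGG
pos 13: UAA -> STOP

Answer: MGG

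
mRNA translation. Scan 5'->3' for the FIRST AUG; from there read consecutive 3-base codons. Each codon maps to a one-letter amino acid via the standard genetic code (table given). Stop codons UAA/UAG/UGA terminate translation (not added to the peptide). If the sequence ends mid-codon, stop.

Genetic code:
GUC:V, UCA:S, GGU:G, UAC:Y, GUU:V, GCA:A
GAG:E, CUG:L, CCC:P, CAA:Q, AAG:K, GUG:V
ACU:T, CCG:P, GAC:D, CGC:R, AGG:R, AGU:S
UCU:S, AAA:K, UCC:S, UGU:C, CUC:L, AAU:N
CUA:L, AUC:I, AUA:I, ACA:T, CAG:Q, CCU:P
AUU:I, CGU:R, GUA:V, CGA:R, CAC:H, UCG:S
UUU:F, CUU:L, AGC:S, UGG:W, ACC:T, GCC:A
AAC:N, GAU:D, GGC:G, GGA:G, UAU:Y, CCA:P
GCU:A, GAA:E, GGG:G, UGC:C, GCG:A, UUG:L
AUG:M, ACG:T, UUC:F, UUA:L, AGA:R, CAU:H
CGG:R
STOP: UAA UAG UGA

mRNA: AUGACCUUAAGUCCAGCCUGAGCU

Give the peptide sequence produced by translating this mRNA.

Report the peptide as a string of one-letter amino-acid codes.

Answer: MTLSPA

Derivation:
start AUG at pos 0
pos 0: AUG -> M; peptide=M
pos 3: ACC -> T; peptide=MT
pos 6: UUA -> L; peptide=MTL
pos 9: AGU -> S; peptide=MTLS
pos 12: CCA -> P; peptide=MTLSP
pos 15: GCC -> A; peptide=MTLSPA
pos 18: UGA -> STOP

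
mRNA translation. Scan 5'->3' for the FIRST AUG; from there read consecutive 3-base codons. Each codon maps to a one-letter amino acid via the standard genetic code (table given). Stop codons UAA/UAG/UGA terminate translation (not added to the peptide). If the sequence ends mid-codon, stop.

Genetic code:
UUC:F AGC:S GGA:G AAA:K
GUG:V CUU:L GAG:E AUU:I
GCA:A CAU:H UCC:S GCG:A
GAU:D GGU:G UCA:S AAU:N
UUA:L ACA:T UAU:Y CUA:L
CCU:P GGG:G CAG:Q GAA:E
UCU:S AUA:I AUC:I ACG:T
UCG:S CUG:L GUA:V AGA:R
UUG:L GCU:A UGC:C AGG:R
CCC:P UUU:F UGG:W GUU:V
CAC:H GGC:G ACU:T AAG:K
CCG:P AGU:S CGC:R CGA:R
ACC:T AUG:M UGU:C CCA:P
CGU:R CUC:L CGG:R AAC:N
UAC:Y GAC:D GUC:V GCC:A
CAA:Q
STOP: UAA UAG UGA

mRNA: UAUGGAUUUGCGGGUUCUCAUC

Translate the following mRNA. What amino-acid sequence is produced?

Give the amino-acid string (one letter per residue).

Answer: MDLRVLI

Derivation:
start AUG at pos 1
pos 1: AUG -> M; peptide=M
pos 4: GAU -> D; peptide=MD
pos 7: UUG -> L; peptide=MDL
pos 10: CGG -> R; peptide=MDLR
pos 13: GUU -> V; peptide=MDLRV
pos 16: CUC -> L; peptide=MDLRVL
pos 19: AUC -> I; peptide=MDLRVLI
pos 22: only 0 nt remain (<3), stop (end of mRNA)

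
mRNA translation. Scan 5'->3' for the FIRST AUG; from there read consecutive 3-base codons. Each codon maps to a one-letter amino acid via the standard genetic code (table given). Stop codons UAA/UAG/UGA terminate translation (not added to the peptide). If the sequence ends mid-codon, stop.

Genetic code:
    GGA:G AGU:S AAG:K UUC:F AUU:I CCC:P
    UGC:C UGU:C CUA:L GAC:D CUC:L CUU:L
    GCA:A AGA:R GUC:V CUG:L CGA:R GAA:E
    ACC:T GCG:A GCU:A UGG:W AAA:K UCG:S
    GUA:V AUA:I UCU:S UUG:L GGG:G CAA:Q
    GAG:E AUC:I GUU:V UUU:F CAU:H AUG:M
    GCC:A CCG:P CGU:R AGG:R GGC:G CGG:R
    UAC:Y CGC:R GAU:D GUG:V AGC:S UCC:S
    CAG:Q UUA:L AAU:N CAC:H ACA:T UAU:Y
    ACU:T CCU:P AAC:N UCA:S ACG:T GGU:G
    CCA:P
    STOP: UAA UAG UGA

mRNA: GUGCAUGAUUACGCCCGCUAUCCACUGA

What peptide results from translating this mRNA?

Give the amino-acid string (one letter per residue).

Answer: MITPAIH

Derivation:
start AUG at pos 4
pos 4: AUG -> M; peptide=M
pos 7: AUU -> I; peptide=MI
pos 10: ACG -> T; peptide=MIT
pos 13: CCC -> P; peptide=MITP
pos 16: GCU -> A; peptide=MITPA
pos 19: AUC -> I; peptide=MITPAI
pos 22: CAC -> H; peptide=MITPAIH
pos 25: UGA -> STOP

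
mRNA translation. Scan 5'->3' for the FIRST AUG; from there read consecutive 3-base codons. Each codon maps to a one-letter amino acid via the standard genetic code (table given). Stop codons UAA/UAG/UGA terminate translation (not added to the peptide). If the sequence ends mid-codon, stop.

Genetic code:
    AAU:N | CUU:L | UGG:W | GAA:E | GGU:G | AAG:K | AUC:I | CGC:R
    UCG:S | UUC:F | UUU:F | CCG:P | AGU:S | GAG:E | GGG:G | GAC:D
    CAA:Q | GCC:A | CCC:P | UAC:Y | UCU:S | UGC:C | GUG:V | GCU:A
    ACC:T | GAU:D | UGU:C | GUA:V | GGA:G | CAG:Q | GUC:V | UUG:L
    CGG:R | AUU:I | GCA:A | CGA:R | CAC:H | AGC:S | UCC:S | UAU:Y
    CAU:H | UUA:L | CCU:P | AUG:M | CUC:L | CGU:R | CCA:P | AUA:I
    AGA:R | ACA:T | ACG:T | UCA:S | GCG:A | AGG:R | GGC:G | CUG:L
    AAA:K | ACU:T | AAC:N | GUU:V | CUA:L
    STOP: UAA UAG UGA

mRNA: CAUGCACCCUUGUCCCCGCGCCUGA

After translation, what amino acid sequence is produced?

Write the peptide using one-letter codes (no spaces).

Answer: MHPCPRA

Derivation:
start AUG at pos 1
pos 1: AUG -> M; peptide=M
pos 4: CAC -> H; peptide=MH
pos 7: CCU -> P; peptide=MHP
pos 10: UGU -> C; peptide=MHPC
pos 13: CCC -> P; peptide=MHPCP
pos 16: CGC -> R; peptide=MHPCPR
pos 19: GCC -> A; peptide=MHPCPRA
pos 22: UGA -> STOP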